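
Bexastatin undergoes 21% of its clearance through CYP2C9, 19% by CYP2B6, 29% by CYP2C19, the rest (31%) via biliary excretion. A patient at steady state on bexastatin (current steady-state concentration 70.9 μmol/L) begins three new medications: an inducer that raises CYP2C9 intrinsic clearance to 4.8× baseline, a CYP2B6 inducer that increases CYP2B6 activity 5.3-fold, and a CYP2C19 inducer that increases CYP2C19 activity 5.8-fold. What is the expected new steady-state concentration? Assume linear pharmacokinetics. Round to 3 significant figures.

CYP2C9: 0.21 × 4.8 = 1.008
CYP2B6: 0.19 × 5.3 = 1.007
CYP2C19: 0.29 × 5.8 = 1.682
Other: 0.31 (unchanged)
CL_new/CL_old = 1.008 + 1.007 + 1.682 + 0.31 = 4.007.
New steady-state concentration = 70.9 / 4.007 = 17.7 μmol/L (concentration scales inversely with clearance).

17.7 μmol/L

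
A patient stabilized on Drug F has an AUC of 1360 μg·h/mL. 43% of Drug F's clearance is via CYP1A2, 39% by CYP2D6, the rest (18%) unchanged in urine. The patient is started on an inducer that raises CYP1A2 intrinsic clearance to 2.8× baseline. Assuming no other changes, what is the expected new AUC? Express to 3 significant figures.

767 μg·h/mL

The CYP1A2 pathway (43% of clearance) is boosted to 2.8× activity: 0.43 × 2.8 = 1.204.
CYP2D6 (39%) and the residual 18% are unaffected.
Relative clearance = 1.204 + 0.39 + 0.18 = 1.774.
New AUC = baseline ÷ relative clearance = 1360 / 1.774 = 767 μg·h/mL.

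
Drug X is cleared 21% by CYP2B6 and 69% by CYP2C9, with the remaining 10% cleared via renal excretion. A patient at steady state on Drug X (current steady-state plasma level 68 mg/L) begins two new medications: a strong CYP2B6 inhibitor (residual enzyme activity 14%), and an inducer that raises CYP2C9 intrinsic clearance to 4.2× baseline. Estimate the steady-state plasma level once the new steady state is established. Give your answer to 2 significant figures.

The CYP2B6 pathway (21% of clearance) is reduced to 0.14× activity: 0.21 × 0.14 = 0.0294.
The CYP2C9 pathway (69% of clearance) rises to 4.2× activity: 0.69 × 4.2 = 2.898.
Non-CYP routes (10%) are unchanged.
New clearance relative to baseline: 0.0294 + 2.898 + 0.1 = 3.0274.
New steady-state plasma level = 68 / 3.0274 = 22 mg/L (concentration scales inversely with clearance).

22 mg/L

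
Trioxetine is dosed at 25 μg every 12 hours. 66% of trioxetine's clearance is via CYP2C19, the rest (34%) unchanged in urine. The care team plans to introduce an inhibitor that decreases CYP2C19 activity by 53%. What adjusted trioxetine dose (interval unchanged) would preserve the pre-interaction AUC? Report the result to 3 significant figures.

The CYP2C19 pathway (66% of clearance) is reduced to 0.47× activity: 0.66 × 0.47 = 0.3102.
Non-CYP routes (34%) are unchanged.
New clearance relative to baseline: 0.3102 + 0.34 = 0.6502.
To maintain the same steady-state level, dose must scale with clearance: new dose = 25 × 0.6502 = 16.3 μg.

16.3 μg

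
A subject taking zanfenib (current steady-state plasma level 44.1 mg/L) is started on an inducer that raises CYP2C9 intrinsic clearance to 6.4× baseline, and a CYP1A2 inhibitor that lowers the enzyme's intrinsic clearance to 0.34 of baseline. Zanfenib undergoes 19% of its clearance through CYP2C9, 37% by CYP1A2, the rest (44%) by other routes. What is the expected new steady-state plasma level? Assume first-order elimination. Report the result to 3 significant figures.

CYP2C9: 0.19 × 6.4 = 1.216
CYP1A2: 0.37 × 0.34 = 0.1258
Other: 0.44 (unchanged)
New clearance relative to baseline: 1.216 + 0.1258 + 0.44 = 1.7818.
Steady-state plasma level ∝ 1/CL: new value = 44.1 / 1.7818 = 24.8 mg/L.

24.8 mg/L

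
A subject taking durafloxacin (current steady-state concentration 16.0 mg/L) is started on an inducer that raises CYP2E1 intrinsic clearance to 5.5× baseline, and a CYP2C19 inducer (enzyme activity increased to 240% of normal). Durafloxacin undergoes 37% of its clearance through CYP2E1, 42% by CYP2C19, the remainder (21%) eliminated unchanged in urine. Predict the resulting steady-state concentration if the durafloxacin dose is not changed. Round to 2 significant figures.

4.9 mg/L

The CYP2E1 pathway (37% of clearance) rises to 5.5× activity: 0.37 × 5.5 = 2.035.
The CYP2C19 pathway (42% of clearance) rises to 2.4× activity: 0.42 × 2.4 = 1.008.
The remaining 21% of clearance is unaffected.
New clearance relative to baseline: 2.035 + 1.008 + 0.21 = 3.253.
Dividing the baseline by the relative clearance: 16.0 / 3.253 = 4.9 mg/L.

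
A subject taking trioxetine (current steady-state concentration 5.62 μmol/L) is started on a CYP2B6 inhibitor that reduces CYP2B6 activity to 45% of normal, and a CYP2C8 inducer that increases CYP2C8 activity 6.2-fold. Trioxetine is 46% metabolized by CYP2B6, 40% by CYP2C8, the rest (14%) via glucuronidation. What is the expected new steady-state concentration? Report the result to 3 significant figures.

1.99 μmol/L

The CYP2B6 pathway (46% of clearance) is reduced to 0.45× activity: 0.46 × 0.45 = 0.207.
The CYP2C8 pathway (40% of clearance) is boosted to 6.2× activity: 0.4 × 6.2 = 2.48.
The remaining 14% of clearance is unaffected.
New clearance relative to baseline: 0.207 + 2.48 + 0.14 = 2.827.
Steady-state concentration ∝ 1/CL: new value = 5.62 / 2.827 = 1.99 μmol/L.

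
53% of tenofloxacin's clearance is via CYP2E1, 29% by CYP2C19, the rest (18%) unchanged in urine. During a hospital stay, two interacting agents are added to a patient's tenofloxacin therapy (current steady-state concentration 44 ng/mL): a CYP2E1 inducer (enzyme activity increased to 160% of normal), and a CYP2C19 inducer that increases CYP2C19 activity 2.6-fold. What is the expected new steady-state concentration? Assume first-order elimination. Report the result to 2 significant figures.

25 ng/mL

The CYP2E1 pathway (53% of clearance) rises to 1.6× activity: 0.53 × 1.6 = 0.848.
The CYP2C19 pathway (29% of clearance) increases to 2.6× activity: 0.29 × 2.6 = 0.754.
The remaining 18% of clearance is unaffected.
CL_new/CL_old = 0.848 + 0.754 + 0.18 = 1.782.
Steady-state concentration ∝ 1/CL: new value = 44 / 1.782 = 25 ng/mL.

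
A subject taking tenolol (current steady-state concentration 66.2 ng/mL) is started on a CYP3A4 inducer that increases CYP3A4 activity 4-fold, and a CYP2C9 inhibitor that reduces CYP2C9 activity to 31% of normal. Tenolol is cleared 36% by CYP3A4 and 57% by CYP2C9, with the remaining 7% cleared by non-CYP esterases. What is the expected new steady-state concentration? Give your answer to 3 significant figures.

The CYP3A4 pathway (36% of clearance) is boosted to 4× activity: 0.36 × 4 = 1.44.
The CYP2C9 pathway (57% of clearance) drops to 0.31× activity: 0.57 × 0.31 = 0.1767.
The remaining 7% of clearance is unaffected.
CL_new/CL_old = 1.44 + 0.1767 + 0.07 = 1.6867.
New steady-state concentration = 66.2 / 1.6867 = 39.2 ng/mL (concentration scales inversely with clearance).

39.2 ng/mL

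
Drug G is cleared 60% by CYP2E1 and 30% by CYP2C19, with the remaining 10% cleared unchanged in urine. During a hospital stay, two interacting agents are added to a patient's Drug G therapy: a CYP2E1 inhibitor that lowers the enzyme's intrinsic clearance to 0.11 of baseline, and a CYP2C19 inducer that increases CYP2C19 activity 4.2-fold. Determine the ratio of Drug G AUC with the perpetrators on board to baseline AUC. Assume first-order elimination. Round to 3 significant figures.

The CYP2E1 pathway (60% of clearance) falls to 0.11× activity: 0.6 × 0.11 = 0.066.
The CYP2C19 pathway (30% of clearance) rises to 4.2× activity: 0.3 × 4.2 = 1.26.
The remaining 10% of clearance is unaffected.
New clearance relative to baseline: 0.066 + 1.26 + 0.1 = 1.426.
AUC ∝ 1/CL: fold-change = 1 / 1.426 = 0.701.

0.701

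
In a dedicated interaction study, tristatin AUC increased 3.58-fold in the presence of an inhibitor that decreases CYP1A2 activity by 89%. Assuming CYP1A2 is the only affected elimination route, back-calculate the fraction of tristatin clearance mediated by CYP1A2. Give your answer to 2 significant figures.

0.81

CL'/CL = 1 / 3.58 = 0.2793
0.11·fm + (1 − fm) = 0.2793
fm = (0.2793 − 1) / (0.11 − 1) = 0.81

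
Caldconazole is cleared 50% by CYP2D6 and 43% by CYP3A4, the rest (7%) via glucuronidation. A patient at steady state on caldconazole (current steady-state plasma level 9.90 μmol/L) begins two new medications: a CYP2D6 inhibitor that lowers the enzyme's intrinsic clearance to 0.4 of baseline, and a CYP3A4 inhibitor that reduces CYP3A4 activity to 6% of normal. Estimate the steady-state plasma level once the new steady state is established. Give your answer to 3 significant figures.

The CYP2D6 pathway (50% of clearance) falls to 0.4× activity: 0.5 × 0.4 = 0.2.
The CYP3A4 pathway (43% of clearance) falls to 0.06× activity: 0.43 × 0.06 = 0.0258.
Non-CYP routes (7%) are unchanged.
Relative clearance = 0.2 + 0.0258 + 0.07 = 0.2958.
Steady-state plasma level ∝ 1/CL: new value = 9.90 / 0.2958 = 33.5 μmol/L.

33.5 μmol/L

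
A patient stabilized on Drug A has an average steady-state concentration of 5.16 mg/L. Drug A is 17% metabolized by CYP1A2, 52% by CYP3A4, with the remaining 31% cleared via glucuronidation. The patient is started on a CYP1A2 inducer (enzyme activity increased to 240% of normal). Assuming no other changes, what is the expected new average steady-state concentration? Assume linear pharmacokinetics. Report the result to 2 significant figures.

The CYP1A2 pathway (17% of clearance) is boosted to 2.4× activity: 0.17 × 2.4 = 0.408.
CYP3A4 (52%) and the residual 31% are unaffected.
Relative clearance = 0.408 + 0.52 + 0.31 = 1.238.
With dosing unchanged, average steady-state concentration scales as 1/CL: 5.16 / 1.238 = 4.2 mg/L.

4.2 mg/L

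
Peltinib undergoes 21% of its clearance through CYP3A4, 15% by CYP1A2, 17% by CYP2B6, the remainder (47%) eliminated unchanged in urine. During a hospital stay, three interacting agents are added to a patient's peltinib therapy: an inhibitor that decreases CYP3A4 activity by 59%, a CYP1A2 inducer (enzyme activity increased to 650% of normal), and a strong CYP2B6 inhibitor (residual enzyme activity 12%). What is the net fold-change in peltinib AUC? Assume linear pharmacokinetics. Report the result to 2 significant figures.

The CYP3A4 pathway (21% of clearance) is reduced to 0.41× activity: 0.21 × 0.41 = 0.0861.
The CYP1A2 pathway (15% of clearance) rises to 6.5× activity: 0.15 × 6.5 = 0.975.
The CYP2B6 pathway (17% of clearance) drops to 0.12× activity: 0.17 × 0.12 = 0.0204.
Non-CYP routes (47%) are unchanged.
CL_new/CL_old = 0.0861 + 0.975 + 0.0204 + 0.47 = 1.5515.
AUC ∝ 1/CL: fold-change = 1 / 1.5515 = 0.64.

0.64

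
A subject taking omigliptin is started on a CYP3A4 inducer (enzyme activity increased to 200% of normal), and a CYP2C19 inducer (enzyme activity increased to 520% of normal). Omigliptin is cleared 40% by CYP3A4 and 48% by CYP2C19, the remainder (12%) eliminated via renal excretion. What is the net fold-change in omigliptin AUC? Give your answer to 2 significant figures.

The CYP3A4 pathway (40% of clearance) is boosted to 2× activity: 0.4 × 2 = 0.8.
The CYP2C19 pathway (48% of clearance) rises to 5.2× activity: 0.48 × 5.2 = 2.496.
Non-CYP routes (12%) are unchanged.
New clearance relative to baseline: 0.8 + 2.496 + 0.12 = 3.416.
AUC ∝ 1/CL: fold-change = 1 / 3.416 = 0.29.

0.29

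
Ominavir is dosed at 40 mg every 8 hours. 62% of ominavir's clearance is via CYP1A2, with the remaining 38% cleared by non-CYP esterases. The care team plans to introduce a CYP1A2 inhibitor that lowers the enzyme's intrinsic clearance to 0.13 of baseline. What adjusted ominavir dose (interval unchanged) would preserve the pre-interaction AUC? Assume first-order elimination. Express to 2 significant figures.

18 mg

The CYP1A2 pathway (62% of clearance) drops to 0.13× activity: 0.62 × 0.13 = 0.0806.
The remaining 38% of clearance is unaffected.
Relative clearance = 0.0806 + 0.38 = 0.4606.
Css,avg = (dose rate)/CL, so holding Css fixed requires dose ∝ CL: 40 × 0.4606 = 18 mg.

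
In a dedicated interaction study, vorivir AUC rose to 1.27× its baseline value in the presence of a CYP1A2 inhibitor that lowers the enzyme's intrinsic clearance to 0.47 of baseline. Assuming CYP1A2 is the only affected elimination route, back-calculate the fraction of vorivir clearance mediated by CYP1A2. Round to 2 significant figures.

Let fm be the CYP1A2 fraction. New clearance relative to baseline = fm × 0.47 + (1 − fm).
AUC ratio = 1 / (new CL fraction), so new CL fraction = 1 / 1.27 = 0.7874.
fm × 0.47 + 1 − fm = 0.7874  ⇒  fm × (0.47 − 1) = −0.2126  ⇒  fm = 0.40.

0.40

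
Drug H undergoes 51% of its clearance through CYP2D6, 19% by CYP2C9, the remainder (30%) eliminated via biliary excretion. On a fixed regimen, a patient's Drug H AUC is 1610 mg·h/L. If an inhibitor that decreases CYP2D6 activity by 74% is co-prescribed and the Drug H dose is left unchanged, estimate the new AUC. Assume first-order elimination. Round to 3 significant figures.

The CYP2D6 pathway (51% of clearance) drops to 0.26× activity: 0.51 × 0.26 = 0.1326.
CYP2C9 (19%) and the residual 30% are unaffected.
Relative clearance = 0.1326 + 0.19 + 0.3 = 0.6226.
With dosing unchanged, AUC scales as 1/CL: 1610 / 0.6226 = 2.59 × 10³ mg·h/L.

2.59 × 10³ mg·h/L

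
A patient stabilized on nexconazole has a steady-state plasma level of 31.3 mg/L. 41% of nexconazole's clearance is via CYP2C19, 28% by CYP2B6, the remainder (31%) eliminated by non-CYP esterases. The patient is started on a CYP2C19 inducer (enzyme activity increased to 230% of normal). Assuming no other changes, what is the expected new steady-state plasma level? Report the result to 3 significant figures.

20.4 mg/L

The CYP2C19 pathway (41% of clearance) rises to 2.3× activity: 0.41 × 2.3 = 0.943.
CYP2B6 (28%) and the residual 31% are unaffected.
Relative clearance = 0.943 + 0.28 + 0.31 = 1.533.
With dosing unchanged, steady-state plasma level scales as 1/CL: 31.3 / 1.533 = 20.4 mg/L.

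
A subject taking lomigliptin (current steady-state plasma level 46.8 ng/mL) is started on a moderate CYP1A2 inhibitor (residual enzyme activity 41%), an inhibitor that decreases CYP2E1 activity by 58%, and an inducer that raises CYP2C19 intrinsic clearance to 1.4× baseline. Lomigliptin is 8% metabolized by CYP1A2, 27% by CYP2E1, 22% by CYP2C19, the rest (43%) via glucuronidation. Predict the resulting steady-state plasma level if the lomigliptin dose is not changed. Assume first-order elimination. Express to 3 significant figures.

The CYP1A2 pathway (8% of clearance) falls to 0.41× activity: 0.08 × 0.41 = 0.0328.
The CYP2E1 pathway (27% of clearance) drops to 0.42× activity: 0.27 × 0.42 = 0.1134.
The CYP2C19 pathway (22% of clearance) increases to 1.4× activity: 0.22 × 1.4 = 0.308.
The remaining 43% of clearance is unaffected.
CL_new/CL_old = 0.0328 + 0.1134 + 0.308 + 0.43 = 0.8842.
Dividing the baseline by the relative clearance: 46.8 / 0.8842 = 52.9 ng/mL.

52.9 ng/mL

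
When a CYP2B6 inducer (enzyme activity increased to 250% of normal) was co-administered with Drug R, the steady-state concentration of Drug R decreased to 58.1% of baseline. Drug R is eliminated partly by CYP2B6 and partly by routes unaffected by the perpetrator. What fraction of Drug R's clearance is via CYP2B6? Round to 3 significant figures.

Let x = fm,CYP2B6. Because steady-state concentration ∝ 1/CL, relative clearance rose to 1/0.581 = 1.721.
Setting x·2.5 + (1 − x) = 1.721 and solving: x = (1.721 − 1)/(2.5 − 1) = 0.481.

0.481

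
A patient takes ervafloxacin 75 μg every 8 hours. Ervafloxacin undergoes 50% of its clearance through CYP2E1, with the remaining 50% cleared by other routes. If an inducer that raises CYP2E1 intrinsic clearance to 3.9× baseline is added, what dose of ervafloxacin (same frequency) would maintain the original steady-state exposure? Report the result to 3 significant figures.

The CYP2E1 pathway (50% of clearance) rises to 3.9× activity: 0.5 × 3.9 = 1.95.
Non-CYP routes (50%) are unchanged.
CL_new/CL_old = 1.95 + 0.5 = 2.45.
To maintain the same steady-state level, dose must scale with clearance: new dose = 75 × 2.45 = 184 μg.

184 μg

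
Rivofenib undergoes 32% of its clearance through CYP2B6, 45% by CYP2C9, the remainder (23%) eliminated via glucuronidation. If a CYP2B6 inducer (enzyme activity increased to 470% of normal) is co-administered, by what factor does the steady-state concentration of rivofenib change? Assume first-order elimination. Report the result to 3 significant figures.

CYP2B6: 0.32 × 4.7 = 1.504
CYP2C9: 0.45 (unchanged)
Other: 0.23 (unchanged)
Relative clearance = 1.504 + 0.45 + 0.23 = 2.184.
Steady-state concentration is inversely proportional to clearance, so the fold-change is 1 / 2.184 = 0.458.

0.458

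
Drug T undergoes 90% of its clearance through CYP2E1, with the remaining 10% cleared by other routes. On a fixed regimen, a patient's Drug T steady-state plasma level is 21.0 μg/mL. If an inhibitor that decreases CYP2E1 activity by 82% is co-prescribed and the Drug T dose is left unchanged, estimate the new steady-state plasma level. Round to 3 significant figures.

80.2 μg/mL

The CYP2E1 pathway (90% of clearance) falls to 0.18× activity: 0.9 × 0.18 = 0.162.
Non-CYP routes (10%) are unchanged.
New clearance relative to baseline: 0.162 + 0.1 = 0.262.
Steady-state plasma level ∝ 1/CL, so new value = 21.0 / 0.262 = 80.2 μg/mL.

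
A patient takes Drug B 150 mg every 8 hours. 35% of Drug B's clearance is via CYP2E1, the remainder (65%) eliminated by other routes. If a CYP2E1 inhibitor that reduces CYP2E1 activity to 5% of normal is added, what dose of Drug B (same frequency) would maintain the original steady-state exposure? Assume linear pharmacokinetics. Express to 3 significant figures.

100 mg

The CYP2E1 pathway (35% of clearance) drops to 0.05× activity: 0.35 × 0.05 = 0.0175.
The remaining 65% of clearance is unaffected.
New clearance relative to baseline: 0.0175 + 0.65 = 0.6675.
Css,avg = (dose rate)/CL, so holding Css fixed requires dose ∝ CL: 150 × 0.6675 = 100 mg.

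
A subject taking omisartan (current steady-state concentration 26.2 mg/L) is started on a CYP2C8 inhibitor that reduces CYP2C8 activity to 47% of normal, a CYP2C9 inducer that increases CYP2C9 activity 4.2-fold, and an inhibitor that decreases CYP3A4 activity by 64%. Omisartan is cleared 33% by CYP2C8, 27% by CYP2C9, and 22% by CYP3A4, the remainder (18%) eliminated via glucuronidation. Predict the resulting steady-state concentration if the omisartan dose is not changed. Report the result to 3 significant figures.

CYP2C8: 0.33 × 0.47 = 0.1551
CYP2C9: 0.27 × 4.2 = 1.134
CYP3A4: 0.22 × 0.36 = 0.0792
Other: 0.18 (unchanged)
New clearance relative to baseline: 0.1551 + 1.134 + 0.0792 + 0.18 = 1.5483.
Steady-state concentration ∝ 1/CL: new value = 26.2 / 1.5483 = 16.9 mg/L.

16.9 mg/L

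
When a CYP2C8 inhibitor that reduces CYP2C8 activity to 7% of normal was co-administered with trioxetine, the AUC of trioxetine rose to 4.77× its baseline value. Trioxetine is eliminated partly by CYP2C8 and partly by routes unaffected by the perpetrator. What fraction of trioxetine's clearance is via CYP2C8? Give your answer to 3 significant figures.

Let fm be the CYP2C8 fraction. New clearance relative to baseline = fm × 0.07 + (1 − fm).
AUC ratio = 1 / (new CL fraction), so new CL fraction = 1 / 4.77 = 0.2096.
fm × 0.07 + 1 − fm = 0.2096  ⇒  fm × (0.07 − 1) = −0.7904  ⇒  fm = 0.850.

0.850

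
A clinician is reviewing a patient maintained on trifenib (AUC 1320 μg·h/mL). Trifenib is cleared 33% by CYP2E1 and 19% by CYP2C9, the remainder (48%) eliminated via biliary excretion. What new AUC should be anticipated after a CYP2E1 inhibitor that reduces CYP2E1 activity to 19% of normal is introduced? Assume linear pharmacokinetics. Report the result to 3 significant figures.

1.80 × 10³ μg·h/mL

The CYP2E1 pathway (33% of clearance) drops to 0.19× activity: 0.33 × 0.19 = 0.0627.
CYP2C9 (19%) and the residual 48% are unaffected.
CL_new/CL_old = 0.0627 + 0.19 + 0.48 = 0.7327.
AUC ∝ 1/CL, so new value = 1320 / 0.7327 = 1.80 × 10³ μg·h/mL.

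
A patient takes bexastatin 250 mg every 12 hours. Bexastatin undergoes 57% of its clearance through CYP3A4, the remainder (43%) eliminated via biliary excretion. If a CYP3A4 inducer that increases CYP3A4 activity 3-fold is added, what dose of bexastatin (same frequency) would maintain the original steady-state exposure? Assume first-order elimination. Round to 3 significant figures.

The CYP3A4 pathway (57% of clearance) increases to 3× activity: 0.57 × 3 = 1.71.
Non-CYP routes (43%) are unchanged.
New clearance relative to baseline: 1.71 + 0.43 = 2.14.
To maintain the same steady-state level, dose must scale with clearance: new dose = 250 × 2.14 = 535 mg.

535 mg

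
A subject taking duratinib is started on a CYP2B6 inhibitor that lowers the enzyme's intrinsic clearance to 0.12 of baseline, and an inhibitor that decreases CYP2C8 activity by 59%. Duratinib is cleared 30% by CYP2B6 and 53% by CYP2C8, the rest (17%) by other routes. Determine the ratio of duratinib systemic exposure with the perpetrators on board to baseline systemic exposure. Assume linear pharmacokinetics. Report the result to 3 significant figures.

2.36

The CYP2B6 pathway (30% of clearance) is reduced to 0.12× activity: 0.3 × 0.12 = 0.036.
The CYP2C8 pathway (53% of clearance) is reduced to 0.41× activity: 0.53 × 0.41 = 0.2173.
The remaining 17% of clearance is unaffected.
Relative clearance = 0.036 + 0.2173 + 0.17 = 0.4233.
Because systemic exposure varies inversely with clearance, the combined effect is 1 / 0.4233 = 2.36.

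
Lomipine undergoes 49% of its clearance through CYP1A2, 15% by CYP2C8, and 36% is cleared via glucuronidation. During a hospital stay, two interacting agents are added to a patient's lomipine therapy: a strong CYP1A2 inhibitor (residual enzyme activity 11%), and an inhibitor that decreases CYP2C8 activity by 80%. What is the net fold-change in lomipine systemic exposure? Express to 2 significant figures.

2.3

The CYP1A2 pathway (49% of clearance) falls to 0.11× activity: 0.49 × 0.11 = 0.0539.
The CYP2C8 pathway (15% of clearance) falls to 0.2× activity: 0.15 × 0.2 = 0.03.
The remaining 36% of clearance is unaffected.
Relative clearance = 0.0539 + 0.03 + 0.36 = 0.4439.
Systemic exposure ∝ 1/CL: fold-change = 1 / 0.4439 = 2.3.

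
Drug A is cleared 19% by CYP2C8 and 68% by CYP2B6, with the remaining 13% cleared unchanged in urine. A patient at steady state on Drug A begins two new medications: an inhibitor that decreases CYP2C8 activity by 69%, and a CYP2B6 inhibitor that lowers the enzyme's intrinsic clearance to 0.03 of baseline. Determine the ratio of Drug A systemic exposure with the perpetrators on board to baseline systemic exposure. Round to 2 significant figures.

The CYP2C8 pathway (19% of clearance) falls to 0.31× activity: 0.19 × 0.31 = 0.0589.
The CYP2B6 pathway (68% of clearance) is reduced to 0.03× activity: 0.68 × 0.03 = 0.0204.
The remaining 13% of clearance is unaffected.
New clearance relative to baseline: 0.0589 + 0.0204 + 0.13 = 0.2093.
Systemic exposure ∝ 1/CL: fold-change = 1 / 0.2093 = 4.8.

4.8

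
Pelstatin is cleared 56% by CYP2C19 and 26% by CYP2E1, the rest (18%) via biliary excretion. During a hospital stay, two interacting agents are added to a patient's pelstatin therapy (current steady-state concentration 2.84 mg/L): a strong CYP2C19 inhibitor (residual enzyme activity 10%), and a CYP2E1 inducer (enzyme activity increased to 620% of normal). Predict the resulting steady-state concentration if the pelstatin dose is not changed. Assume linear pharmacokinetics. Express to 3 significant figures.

1.54 mg/L

The CYP2C19 pathway (56% of clearance) is reduced to 0.1× activity: 0.56 × 0.1 = 0.056.
The CYP2E1 pathway (26% of clearance) rises to 6.2× activity: 0.26 × 6.2 = 1.612.
The remaining 18% of clearance is unaffected.
New clearance relative to baseline: 0.056 + 1.612 + 0.18 = 1.848.
Steady-state concentration ∝ 1/CL: new value = 2.84 / 1.848 = 1.54 mg/L.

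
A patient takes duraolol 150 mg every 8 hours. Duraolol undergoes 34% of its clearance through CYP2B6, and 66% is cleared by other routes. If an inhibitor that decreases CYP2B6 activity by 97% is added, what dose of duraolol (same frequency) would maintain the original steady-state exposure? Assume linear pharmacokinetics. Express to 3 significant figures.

The CYP2B6 pathway (34% of clearance) falls to 0.03× activity: 0.34 × 0.03 = 0.0102.
The remaining 66% of clearance is unaffected.
Relative clearance = 0.0102 + 0.66 = 0.6702.
Exposure is unchanged when dose changes in proportion to clearance. New dose = 150 mg × 0.6702 = 101 mg.

101 mg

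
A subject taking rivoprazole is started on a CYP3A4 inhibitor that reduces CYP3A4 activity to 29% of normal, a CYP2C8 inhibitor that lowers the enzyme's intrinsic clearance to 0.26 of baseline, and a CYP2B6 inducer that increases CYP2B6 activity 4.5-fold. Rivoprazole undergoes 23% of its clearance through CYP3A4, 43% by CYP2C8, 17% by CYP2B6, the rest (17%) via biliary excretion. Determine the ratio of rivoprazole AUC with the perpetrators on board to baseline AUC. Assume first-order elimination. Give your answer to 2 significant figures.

CYP3A4: 0.23 × 0.29 = 0.0667
CYP2C8: 0.43 × 0.26 = 0.1118
CYP2B6: 0.17 × 4.5 = 0.765
Other: 0.17 (unchanged)
Relative clearance = 0.0667 + 0.1118 + 0.765 + 0.17 = 1.1135.
Net AUC ratio = 1 / 1.1135 = 0.90.

0.90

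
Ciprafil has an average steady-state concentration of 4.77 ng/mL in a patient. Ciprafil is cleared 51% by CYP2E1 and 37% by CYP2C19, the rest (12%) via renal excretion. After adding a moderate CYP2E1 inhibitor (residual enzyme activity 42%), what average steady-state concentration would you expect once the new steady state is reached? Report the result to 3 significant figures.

The CYP2E1 pathway (51% of clearance) drops to 0.42× activity: 0.51 × 0.42 = 0.2142.
CYP2C19 (37%) and the residual 12% are unaffected.
CL_new/CL_old = 0.2142 + 0.37 + 0.12 = 0.7042.
With dosing unchanged, average steady-state concentration scales as 1/CL: 4.77 / 0.7042 = 6.77 ng/mL.

6.77 ng/mL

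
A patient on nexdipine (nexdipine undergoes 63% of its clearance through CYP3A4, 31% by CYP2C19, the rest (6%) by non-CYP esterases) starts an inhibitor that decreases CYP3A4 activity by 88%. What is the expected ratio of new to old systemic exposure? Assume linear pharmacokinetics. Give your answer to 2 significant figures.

2.2

The CYP3A4 pathway (63% of clearance) drops to 0.12× activity: 0.63 × 0.12 = 0.0756.
CYP2C19 (31%) and the residual 6% are unaffected.
New clearance relative to baseline: 0.0756 + 0.31 + 0.06 = 0.4456.
Systemic exposure ratio = CL_old/CL_new = 1 / 0.4456 = 2.2.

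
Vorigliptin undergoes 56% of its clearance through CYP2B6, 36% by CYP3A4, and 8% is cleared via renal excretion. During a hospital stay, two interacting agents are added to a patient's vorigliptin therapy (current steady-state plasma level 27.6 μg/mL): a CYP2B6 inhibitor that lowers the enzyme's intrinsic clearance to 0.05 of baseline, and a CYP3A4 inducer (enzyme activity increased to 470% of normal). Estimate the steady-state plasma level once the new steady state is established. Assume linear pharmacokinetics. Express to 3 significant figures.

CYP2B6: 0.56 × 0.05 = 0.028
CYP3A4: 0.36 × 4.7 = 1.692
Other: 0.08 (unchanged)
CL_new/CL_old = 0.028 + 1.692 + 0.08 = 1.8.
New steady-state plasma level = 27.6 / 1.8 = 15.3 μg/mL (concentration scales inversely with clearance).

15.3 μg/mL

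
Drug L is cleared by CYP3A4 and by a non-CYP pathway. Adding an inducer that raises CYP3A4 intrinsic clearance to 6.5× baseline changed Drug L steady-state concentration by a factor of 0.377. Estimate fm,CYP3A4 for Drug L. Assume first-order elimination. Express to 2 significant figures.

CL'/CL = 1 / 0.377 = 2.653
6.5·fm + (1 − fm) = 2.653
fm = (2.653 − 1) / (6.5 − 1) = 0.30

0.30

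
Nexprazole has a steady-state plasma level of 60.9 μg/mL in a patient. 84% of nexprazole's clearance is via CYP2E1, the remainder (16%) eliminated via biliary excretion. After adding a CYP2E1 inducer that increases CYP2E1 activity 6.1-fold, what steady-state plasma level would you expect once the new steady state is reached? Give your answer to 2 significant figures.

CYP2E1: 0.84 × 6.1 = 5.124
Other: 0.16 (unchanged)
CL_new/CL_old = 5.124 + 0.16 = 5.284.
With dosing unchanged, steady-state plasma level scales as 1/CL: 60.9 / 5.284 = 12 μg/mL.

12 μg/mL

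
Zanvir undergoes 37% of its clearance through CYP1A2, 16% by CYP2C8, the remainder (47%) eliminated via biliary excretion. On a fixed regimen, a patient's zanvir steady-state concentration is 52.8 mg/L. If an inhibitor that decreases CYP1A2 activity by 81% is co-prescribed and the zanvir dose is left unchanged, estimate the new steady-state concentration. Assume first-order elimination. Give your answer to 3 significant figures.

75.4 mg/L

The CYP1A2 pathway (37% of clearance) drops to 0.19× activity: 0.37 × 0.19 = 0.0703.
CYP2C8 (16%) and the residual 47% are unaffected.
CL_new/CL_old = 0.0703 + 0.16 + 0.47 = 0.7003.
With dosing unchanged, steady-state concentration scales as 1/CL: 52.8 / 0.7003 = 75.4 mg/L.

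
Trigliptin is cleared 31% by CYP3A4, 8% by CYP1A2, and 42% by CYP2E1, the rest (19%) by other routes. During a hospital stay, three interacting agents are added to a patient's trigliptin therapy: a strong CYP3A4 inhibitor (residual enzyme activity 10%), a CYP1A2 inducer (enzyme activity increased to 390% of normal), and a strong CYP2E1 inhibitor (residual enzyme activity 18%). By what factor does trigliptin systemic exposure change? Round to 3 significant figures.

1.64

The CYP3A4 pathway (31% of clearance) falls to 0.1× activity: 0.31 × 0.1 = 0.031.
The CYP1A2 pathway (8% of clearance) increases to 3.9× activity: 0.08 × 3.9 = 0.312.
The CYP2E1 pathway (42% of clearance) drops to 0.18× activity: 0.42 × 0.18 = 0.0756.
Non-CYP routes (19%) are unchanged.
CL_new/CL_old = 0.031 + 0.312 + 0.0756 + 0.19 = 0.6086.
Systemic exposure ∝ 1/CL: fold-change = 1 / 0.6086 = 1.64.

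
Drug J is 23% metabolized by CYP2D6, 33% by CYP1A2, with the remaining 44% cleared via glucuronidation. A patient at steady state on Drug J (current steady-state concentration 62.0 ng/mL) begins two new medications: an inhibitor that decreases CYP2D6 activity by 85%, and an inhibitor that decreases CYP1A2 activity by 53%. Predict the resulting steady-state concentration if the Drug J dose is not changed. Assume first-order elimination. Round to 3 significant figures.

98.5 ng/mL

The CYP2D6 pathway (23% of clearance) falls to 0.15× activity: 0.23 × 0.15 = 0.0345.
The CYP1A2 pathway (33% of clearance) drops to 0.47× activity: 0.33 × 0.47 = 0.1551.
Non-CYP routes (44%) are unchanged.
New clearance relative to baseline: 0.0345 + 0.1551 + 0.44 = 0.6296.
New steady-state concentration = 62.0 / 0.6296 = 98.5 ng/mL (concentration scales inversely with clearance).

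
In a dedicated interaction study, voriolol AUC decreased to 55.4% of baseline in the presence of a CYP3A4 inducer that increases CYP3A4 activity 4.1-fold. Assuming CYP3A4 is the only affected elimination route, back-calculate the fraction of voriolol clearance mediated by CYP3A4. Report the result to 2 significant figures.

Let fm be the CYP3A4 fraction. New clearance relative to baseline = fm × 4.1 + (1 − fm).
AUC ratio = 1 / (new CL fraction), so new CL fraction = 1 / 0.554 = 1.805.
fm × 4.1 + 1 − fm = 1.805  ⇒  fm × (4.1 − 1) = 0.8051  ⇒  fm = 0.26.

0.26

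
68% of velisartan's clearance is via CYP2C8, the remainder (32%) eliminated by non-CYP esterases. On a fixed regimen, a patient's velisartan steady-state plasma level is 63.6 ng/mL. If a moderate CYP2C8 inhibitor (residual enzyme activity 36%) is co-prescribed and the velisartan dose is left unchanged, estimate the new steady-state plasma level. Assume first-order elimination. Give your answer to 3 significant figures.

113 ng/mL

The CYP2C8 pathway (68% of clearance) is reduced to 0.36× activity: 0.68 × 0.36 = 0.2448.
Non-CYP routes (32%) are unchanged.
New clearance relative to baseline: 0.2448 + 0.32 = 0.5648.
With dosing unchanged, steady-state plasma level scales as 1/CL: 63.6 / 0.5648 = 113 ng/mL.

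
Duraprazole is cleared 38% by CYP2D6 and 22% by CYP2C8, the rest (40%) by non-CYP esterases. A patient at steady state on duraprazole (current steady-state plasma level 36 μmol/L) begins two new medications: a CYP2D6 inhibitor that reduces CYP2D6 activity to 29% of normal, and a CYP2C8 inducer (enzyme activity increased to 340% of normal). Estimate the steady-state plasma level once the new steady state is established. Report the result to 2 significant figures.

29 μmol/L

The CYP2D6 pathway (38% of clearance) falls to 0.29× activity: 0.38 × 0.29 = 0.1102.
The CYP2C8 pathway (22% of clearance) increases to 3.4× activity: 0.22 × 3.4 = 0.748.
The remaining 40% of clearance is unaffected.
New clearance relative to baseline: 0.1102 + 0.748 + 0.4 = 1.2582.
New steady-state plasma level = 36 / 1.2582 = 29 μmol/L (concentration scales inversely with clearance).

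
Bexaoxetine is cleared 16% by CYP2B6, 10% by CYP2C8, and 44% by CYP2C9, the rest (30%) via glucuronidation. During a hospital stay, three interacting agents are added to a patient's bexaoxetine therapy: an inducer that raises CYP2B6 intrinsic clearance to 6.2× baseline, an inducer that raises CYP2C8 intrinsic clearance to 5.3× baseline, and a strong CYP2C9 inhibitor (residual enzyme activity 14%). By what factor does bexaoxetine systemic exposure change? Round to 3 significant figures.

The CYP2B6 pathway (16% of clearance) increases to 6.2× activity: 0.16 × 6.2 = 0.992.
The CYP2C8 pathway (10% of clearance) is boosted to 5.3× activity: 0.1 × 5.3 = 0.53.
The CYP2C9 pathway (44% of clearance) drops to 0.14× activity: 0.44 × 0.14 = 0.0616.
The remaining 30% of clearance is unaffected.
CL_new/CL_old = 0.992 + 0.53 + 0.0616 + 0.3 = 1.8836.
Net systemic exposure ratio = 1 / 1.8836 = 0.531.

0.531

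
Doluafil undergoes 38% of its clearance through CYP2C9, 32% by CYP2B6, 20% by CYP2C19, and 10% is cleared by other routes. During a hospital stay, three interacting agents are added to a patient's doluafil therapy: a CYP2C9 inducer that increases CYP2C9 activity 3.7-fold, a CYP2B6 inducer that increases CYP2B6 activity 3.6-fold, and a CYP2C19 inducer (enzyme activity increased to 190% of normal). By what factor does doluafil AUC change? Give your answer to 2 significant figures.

0.33

CYP2C9: 0.38 × 3.7 = 1.406
CYP2B6: 0.32 × 3.6 = 1.152
CYP2C19: 0.2 × 1.9 = 0.38
Other: 0.1 (unchanged)
CL_new/CL_old = 1.406 + 1.152 + 0.38 + 0.1 = 3.038.
AUC ∝ 1/CL: fold-change = 1 / 3.038 = 0.33.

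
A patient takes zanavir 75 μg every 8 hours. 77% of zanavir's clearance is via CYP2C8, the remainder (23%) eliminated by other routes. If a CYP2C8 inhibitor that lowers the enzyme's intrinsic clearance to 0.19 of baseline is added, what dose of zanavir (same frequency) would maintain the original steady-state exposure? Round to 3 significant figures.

CYP2C8: 0.77 × 0.19 = 0.1463
Other: 0.23 (unchanged)
CL_new/CL_old = 0.1463 + 0.23 = 0.3763.
Exposure is unchanged when dose changes in proportion to clearance. New dose = 75 μg × 0.3763 = 28.2 μg.

28.2 μg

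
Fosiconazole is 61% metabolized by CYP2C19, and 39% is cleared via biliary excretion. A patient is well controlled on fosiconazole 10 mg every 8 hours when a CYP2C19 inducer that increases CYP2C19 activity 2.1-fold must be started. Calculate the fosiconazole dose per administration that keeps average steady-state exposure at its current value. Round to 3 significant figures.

16.7 mg

The CYP2C19 pathway (61% of clearance) is boosted to 2.1× activity: 0.61 × 2.1 = 1.281.
Non-CYP routes (39%) are unchanged.
CL_new/CL_old = 1.281 + 0.39 = 1.671.
Css,avg = (dose rate)/CL, so holding Css fixed requires dose ∝ CL: 10 × 1.671 = 16.7 mg.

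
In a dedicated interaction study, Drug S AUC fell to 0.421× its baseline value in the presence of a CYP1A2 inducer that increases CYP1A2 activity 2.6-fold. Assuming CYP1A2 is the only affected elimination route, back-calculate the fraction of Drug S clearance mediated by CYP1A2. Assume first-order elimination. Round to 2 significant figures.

CL'/CL = 1 / 0.421 = 2.375
2.6·fm + (1 − fm) = 2.375
fm = (2.375 − 1) / (2.6 − 1) = 0.86

0.86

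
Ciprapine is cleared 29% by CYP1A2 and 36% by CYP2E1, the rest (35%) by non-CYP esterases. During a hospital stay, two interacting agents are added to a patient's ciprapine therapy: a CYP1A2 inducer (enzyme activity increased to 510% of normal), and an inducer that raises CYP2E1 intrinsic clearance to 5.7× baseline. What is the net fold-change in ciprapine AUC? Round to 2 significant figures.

0.26

CYP1A2: 0.29 × 5.1 = 1.479
CYP2E1: 0.36 × 5.7 = 2.052
Other: 0.35 (unchanged)
New clearance relative to baseline: 1.479 + 2.052 + 0.35 = 3.881.
Net AUC ratio = 1 / 3.881 = 0.26.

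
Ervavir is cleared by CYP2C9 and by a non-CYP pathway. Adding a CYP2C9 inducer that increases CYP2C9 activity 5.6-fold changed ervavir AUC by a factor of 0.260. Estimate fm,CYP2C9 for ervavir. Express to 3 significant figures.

0.619

Call the CYP2C9 fraction fm. After the interaction, CL_new/CL_old = fm × 5.6 + (1 − fm).
AUC ratio = 1 / (new CL fraction), so new CL fraction = 1 / 0.260 = 3.846.
fm × 5.6 + 1 − fm = 3.846  ⇒  fm × (5.6 − 1) = 2.846  ⇒  fm = 0.619.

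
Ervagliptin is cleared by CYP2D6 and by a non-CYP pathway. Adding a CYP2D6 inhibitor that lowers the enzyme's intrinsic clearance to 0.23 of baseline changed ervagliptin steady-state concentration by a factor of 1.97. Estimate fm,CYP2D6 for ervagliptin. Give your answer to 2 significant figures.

CL'/CL = 1 / 1.97 = 0.5076
0.23·fm + (1 − fm) = 0.5076
fm = (0.5076 − 1) / (0.23 − 1) = 0.64

0.64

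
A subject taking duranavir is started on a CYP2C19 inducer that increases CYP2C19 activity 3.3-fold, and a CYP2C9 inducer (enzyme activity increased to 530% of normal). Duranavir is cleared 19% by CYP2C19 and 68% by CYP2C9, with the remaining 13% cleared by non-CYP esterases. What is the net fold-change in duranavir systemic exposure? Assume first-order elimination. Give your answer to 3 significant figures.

CYP2C19: 0.19 × 3.3 = 0.627
CYP2C9: 0.68 × 5.3 = 3.604
Other: 0.13 (unchanged)
New clearance relative to baseline: 0.627 + 3.604 + 0.13 = 4.361.
Net systemic exposure ratio = 1 / 4.361 = 0.229.

0.229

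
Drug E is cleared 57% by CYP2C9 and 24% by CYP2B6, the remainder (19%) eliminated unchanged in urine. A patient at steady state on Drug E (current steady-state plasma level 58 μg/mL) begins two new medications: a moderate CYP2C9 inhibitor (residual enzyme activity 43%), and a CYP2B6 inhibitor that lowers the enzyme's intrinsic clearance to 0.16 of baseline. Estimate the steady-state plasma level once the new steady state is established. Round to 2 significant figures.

1.2 × 10² μg/mL

The CYP2C9 pathway (57% of clearance) falls to 0.43× activity: 0.57 × 0.43 = 0.2451.
The CYP2B6 pathway (24% of clearance) drops to 0.16× activity: 0.24 × 0.16 = 0.0384.
Non-CYP routes (19%) are unchanged.
CL_new/CL_old = 0.2451 + 0.0384 + 0.19 = 0.4735.
Steady-state plasma level ∝ 1/CL: new value = 58 / 0.4735 = 1.2 × 10² μg/mL.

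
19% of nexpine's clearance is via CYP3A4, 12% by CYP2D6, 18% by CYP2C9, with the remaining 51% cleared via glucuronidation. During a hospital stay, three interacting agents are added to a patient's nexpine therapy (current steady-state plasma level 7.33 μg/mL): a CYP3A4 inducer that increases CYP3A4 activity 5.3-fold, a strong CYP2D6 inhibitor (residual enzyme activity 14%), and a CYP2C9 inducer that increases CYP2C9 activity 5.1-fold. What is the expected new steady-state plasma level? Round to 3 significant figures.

CYP3A4: 0.19 × 5.3 = 1.007
CYP2D6: 0.12 × 0.14 = 0.0168
CYP2C9: 0.18 × 5.1 = 0.918
Other: 0.51 (unchanged)
CL_new/CL_old = 1.007 + 0.0168 + 0.918 + 0.51 = 2.4518.
New steady-state plasma level = 7.33 / 2.4518 = 2.99 μg/mL (concentration scales inversely with clearance).

2.99 μg/mL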